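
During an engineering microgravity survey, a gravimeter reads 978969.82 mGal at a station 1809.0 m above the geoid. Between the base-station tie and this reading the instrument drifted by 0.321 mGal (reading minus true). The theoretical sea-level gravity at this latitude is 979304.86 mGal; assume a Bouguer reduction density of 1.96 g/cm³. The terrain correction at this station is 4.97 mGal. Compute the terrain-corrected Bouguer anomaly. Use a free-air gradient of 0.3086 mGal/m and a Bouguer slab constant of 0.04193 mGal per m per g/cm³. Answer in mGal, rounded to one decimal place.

Drift-corrected reading = 978969.82 − (0.321) = 978969.499 mGal
Free-air correction = 0.3086 × 1809.0 = 558.26 mGal
Free-air anomaly = 978969.499 − 979304.86 + (558.26) = 222.899 mGal
Bouguer slab correction = 0.04193 × 1.96 × 1809.0 = 148.67 mGal
Simple Bouguer anomaly = 222.899 − (148.67) = 74.229 mGal
Complete Bouguer anomaly = 74.229 + 4.97 = 79.199 mGal

79.2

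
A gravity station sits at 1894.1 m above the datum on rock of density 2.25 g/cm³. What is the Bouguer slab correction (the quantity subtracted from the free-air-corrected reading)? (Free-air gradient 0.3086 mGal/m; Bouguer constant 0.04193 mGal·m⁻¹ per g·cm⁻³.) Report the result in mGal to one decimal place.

178.7

Bouguer slab correction = 0.04193 × 2.25 × 1894.1 = 178.7 mGal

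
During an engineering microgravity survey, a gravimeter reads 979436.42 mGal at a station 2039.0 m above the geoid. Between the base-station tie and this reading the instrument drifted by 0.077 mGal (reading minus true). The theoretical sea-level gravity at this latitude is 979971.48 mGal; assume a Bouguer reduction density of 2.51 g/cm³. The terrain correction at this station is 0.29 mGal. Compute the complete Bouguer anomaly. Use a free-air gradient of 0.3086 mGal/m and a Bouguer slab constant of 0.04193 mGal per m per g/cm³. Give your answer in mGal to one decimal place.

Drift-corrected reading = 979436.42 − (0.077) = 979436.343 mGal
Free-air correction = 0.3086 × 2039.0 = 629.24 mGal
Free-air anomaly = 979436.343 − 979971.48 + (629.24) = 94.103 mGal
Bouguer slab correction = 0.04193 × 2.51 × 2039.0 = 214.59 mGal
Simple Bouguer anomaly = 94.103 − (214.59) = -120.487 mGal
Complete Bouguer anomaly = -120.487 + 0.29 = -120.197 mGal

-120.2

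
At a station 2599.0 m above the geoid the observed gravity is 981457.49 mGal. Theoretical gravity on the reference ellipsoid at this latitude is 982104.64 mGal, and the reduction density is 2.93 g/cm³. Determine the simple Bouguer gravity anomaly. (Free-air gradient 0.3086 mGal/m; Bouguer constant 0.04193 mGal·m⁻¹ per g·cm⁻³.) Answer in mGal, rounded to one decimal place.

-164.4

Free-air correction = 0.3086 × 2599.0 = 802.05 mGal
Free-air anomaly = 981457.49 − 982104.64 + (802.05) = 154.90 mGal
Bouguer slab correction = 0.04193 × 2.93 × 2599.0 = 319.30 mGal
Simple Bouguer anomaly = 154.90 − (319.30) = -164.40 mGal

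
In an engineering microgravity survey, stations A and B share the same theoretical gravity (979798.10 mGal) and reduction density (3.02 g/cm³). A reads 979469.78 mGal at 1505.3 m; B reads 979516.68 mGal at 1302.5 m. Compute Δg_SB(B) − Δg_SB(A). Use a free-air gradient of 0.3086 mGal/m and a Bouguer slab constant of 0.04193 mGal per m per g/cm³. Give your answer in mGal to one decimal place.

10.0

Δg_SB(A) = 979469.78 − 979798.10 + 0.3086×1505.3 − 0.04193×3.02×1505.3 = -54.40 mGal
Δg_SB(B) = 979516.68 − 979798.10 + 0.3086×1302.5 − 0.04193×3.02×1302.5 = -44.40 mGal
Difference = -44.40 − (-54.40) = 10.00 mGal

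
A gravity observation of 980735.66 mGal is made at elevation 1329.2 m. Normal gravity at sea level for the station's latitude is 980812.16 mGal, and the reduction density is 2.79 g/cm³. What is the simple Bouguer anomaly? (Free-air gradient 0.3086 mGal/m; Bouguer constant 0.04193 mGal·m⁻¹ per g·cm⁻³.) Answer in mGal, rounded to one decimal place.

178.2

Free-air correction = 0.3086 × 1329.2 = 410.19 mGal
Free-air anomaly = 980735.66 − 980812.16 + (410.19) = 333.69 mGal
Bouguer slab correction = 0.04193 × 2.79 × 1329.2 = 155.50 mGal
Simple Bouguer anomaly = 333.69 − (155.50) = 178.19 mGal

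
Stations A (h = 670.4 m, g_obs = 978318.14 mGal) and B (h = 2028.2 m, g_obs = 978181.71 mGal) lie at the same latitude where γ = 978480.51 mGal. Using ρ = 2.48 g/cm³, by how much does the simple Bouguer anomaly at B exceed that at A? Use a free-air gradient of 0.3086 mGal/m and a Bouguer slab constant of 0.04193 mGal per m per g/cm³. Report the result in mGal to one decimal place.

Δg_SB(A) = 978318.14 − 978480.51 + 0.3086×670.4 − 0.04193×2.48×670.4 = -25.20 mGal
Δg_SB(B) = 978181.71 − 978480.51 + 0.3086×2028.2 − 0.04193×2.48×2028.2 = 116.20 mGal
Difference = 116.20 − (-25.20) = 141.40 mGal

141.4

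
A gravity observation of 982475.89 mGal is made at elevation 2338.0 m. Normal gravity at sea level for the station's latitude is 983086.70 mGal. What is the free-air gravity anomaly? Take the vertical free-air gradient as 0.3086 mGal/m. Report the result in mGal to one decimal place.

Free-air correction = 0.3086 × 2338.0 = 721.51 mGal
Free-air anomaly = 982475.89 − 983086.70 + (721.51) = 110.70 mGal

110.7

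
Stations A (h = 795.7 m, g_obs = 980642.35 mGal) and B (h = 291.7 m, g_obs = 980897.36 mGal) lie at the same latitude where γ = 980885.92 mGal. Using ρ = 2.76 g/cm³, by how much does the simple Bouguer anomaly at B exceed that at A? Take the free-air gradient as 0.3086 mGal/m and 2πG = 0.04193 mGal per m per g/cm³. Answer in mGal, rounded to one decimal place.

157.8

Δg_SB(A) = 980642.35 − 980885.92 + 0.3086×795.7 − 0.04193×2.76×795.7 = -90.10 mGal
Δg_SB(B) = 980897.36 − 980885.92 + 0.3086×291.7 − 0.04193×2.76×291.7 = 67.70 mGal
Difference = 67.70 − (-90.10) = 157.80 mGal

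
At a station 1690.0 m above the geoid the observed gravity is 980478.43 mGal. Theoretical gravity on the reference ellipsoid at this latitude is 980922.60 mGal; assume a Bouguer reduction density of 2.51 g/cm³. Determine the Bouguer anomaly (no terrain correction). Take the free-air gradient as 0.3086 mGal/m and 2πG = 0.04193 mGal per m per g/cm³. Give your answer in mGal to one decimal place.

-100.5

Free-air correction = 0.3086 × 1690.0 = 521.53 mGal
Free-air anomaly = 980478.43 − 980922.60 + (521.53) = 77.36 mGal
Bouguer slab correction = 0.04193 × 2.51 × 1690.0 = 177.86 mGal
Simple Bouguer anomaly = 77.36 − (177.86) = -100.50 mGal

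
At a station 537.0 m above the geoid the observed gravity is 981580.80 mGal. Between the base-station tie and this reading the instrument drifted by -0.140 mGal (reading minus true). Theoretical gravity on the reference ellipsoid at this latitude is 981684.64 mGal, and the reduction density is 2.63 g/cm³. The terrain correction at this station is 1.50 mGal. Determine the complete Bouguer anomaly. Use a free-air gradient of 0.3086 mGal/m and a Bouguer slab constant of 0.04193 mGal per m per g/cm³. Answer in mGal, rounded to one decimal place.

4.3

Drift-corrected reading = 981580.80 − (-0.140) = 981580.940 mGal
Free-air correction = 0.3086 × 537.0 = 165.72 mGal
Free-air anomaly = 981580.940 − 981684.64 + (165.72) = 62.020 mGal
Bouguer slab correction = 0.04193 × 2.63 × 537.0 = 59.22 mGal
Simple Bouguer anomaly = 62.020 − (59.22) = 2.800 mGal
Complete Bouguer anomaly = 2.800 + 1.50 = 4.300 mGal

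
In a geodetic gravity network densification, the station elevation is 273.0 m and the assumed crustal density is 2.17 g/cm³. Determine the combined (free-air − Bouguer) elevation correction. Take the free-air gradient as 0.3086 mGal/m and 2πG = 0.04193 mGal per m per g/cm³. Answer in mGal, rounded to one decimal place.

Combined gradient = 0.3086 − 0.04193 × 2.17 = 0.2176119 mGal/m
Combined elevation correction = 0.2176119 × 273.0 = 59.4 mGal

59.4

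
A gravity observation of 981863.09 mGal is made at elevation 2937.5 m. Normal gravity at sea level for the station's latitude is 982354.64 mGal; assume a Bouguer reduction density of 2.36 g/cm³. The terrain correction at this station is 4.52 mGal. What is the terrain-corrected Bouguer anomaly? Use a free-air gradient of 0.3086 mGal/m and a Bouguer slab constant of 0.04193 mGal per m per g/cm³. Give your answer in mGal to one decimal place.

Free-air correction = 0.3086 × 2937.5 = 906.51 mGal
Free-air anomaly = 981863.09 − 982354.64 + (906.51) = 414.96 mGal
Bouguer slab correction = 0.04193 × 2.36 × 2937.5 = 290.68 mGal
Simple Bouguer anomaly = 414.96 − (290.68) = 124.28 mGal
Complete Bouguer anomaly = 124.28 + 4.52 = 128.80 mGal

128.8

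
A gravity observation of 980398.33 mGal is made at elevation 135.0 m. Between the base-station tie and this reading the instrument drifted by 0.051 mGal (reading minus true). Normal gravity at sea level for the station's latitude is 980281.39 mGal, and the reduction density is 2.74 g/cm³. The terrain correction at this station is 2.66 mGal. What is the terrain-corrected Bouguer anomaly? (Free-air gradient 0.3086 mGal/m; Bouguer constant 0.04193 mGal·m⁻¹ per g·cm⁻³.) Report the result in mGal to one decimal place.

Drift-corrected reading = 980398.33 − (0.051) = 980398.279 mGal
Free-air correction = 0.3086 × 135.0 = 41.66 mGal
Free-air anomaly = 980398.279 − 980281.39 + (41.66) = 158.549 mGal
Bouguer slab correction = 0.04193 × 2.74 × 135.0 = 15.51 mGal
Simple Bouguer anomaly = 158.549 − (15.51) = 143.039 mGal
Complete Bouguer anomaly = 143.039 + 2.66 = 145.699 mGal

145.7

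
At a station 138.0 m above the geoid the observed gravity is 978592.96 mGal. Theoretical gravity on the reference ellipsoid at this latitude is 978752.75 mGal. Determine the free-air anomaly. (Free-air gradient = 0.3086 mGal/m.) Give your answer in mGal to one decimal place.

Free-air correction = 0.3086 × 138.0 = 42.59 mGal
Free-air anomaly = 978592.96 − 978752.75 + (42.59) = -117.20 mGal

-117.2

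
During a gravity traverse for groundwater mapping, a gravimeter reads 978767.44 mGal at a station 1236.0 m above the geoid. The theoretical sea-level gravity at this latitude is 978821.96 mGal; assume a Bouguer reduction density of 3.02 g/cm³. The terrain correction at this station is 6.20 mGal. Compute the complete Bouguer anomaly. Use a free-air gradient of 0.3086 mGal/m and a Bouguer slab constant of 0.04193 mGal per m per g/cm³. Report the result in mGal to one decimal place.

Free-air correction = 0.3086 × 1236.0 = 381.43 mGal
Free-air anomaly = 978767.44 − 978821.96 + (381.43) = 326.91 mGal
Bouguer slab correction = 0.04193 × 3.02 × 1236.0 = 156.51 mGal
Simple Bouguer anomaly = 326.91 − (156.51) = 170.40 mGal
Complete Bouguer anomaly = 170.40 + 6.20 = 176.60 mGal

176.6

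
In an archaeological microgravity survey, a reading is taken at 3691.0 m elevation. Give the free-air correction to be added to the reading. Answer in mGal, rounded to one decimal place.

Free-air correction = 0.3086 × 3691.0 = 1139.0 mGal

1139.0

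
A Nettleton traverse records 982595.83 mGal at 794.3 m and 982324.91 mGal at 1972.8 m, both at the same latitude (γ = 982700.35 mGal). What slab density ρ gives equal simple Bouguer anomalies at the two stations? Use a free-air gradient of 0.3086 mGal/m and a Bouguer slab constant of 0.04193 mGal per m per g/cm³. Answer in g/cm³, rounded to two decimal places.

1.88

Δg_obs = 982324.91 − 982595.83 = -270.92 mGal over Δh = 1972.8 − 794.3 = 1178.5 m
Equal Bouguer anomalies ⇒ Δg_obs + (0.3086 − 0.04193ρ)·Δh = 0
0.3086 − 0.04193ρ = −Δg_obs/Δh = 0.22989
ρ = (0.3086 − 0.22989) / 0.04193 = 1.88 g/cm³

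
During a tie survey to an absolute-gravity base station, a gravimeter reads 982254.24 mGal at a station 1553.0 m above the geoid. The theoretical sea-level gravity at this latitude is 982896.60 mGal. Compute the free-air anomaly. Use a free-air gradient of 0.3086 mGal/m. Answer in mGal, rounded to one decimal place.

Free-air correction = 0.3086 × 1553.0 = 479.26 mGal
Free-air anomaly = 982254.24 − 982896.60 + (479.26) = -163.10 mGal

-163.1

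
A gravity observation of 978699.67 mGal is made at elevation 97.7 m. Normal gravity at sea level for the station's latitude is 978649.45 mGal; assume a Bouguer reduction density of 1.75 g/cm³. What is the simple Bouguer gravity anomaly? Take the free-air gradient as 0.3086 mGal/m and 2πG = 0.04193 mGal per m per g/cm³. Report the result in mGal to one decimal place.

Free-air correction = 0.3086 × 97.7 = 30.15 mGal
Free-air anomaly = 978699.67 − 978649.45 + (30.15) = 80.37 mGal
Bouguer slab correction = 0.04193 × 1.75 × 97.7 = 7.17 mGal
Simple Bouguer anomaly = 80.37 − (7.17) = 73.20 mGal

73.2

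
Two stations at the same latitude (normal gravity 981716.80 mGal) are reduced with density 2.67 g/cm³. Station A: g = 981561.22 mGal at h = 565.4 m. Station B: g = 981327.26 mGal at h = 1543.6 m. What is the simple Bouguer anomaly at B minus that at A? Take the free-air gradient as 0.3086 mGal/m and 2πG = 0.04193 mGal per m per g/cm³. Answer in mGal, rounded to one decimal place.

-41.6

Δg_SB(A) = 981561.22 − 981716.80 + 0.3086×565.4 − 0.04193×2.67×565.4 = -44.40 mGal
Δg_SB(B) = 981327.26 − 981716.80 + 0.3086×1543.6 − 0.04193×2.67×1543.6 = -86.00 mGal
Difference = -86.00 − (-44.40) = -41.60 mGal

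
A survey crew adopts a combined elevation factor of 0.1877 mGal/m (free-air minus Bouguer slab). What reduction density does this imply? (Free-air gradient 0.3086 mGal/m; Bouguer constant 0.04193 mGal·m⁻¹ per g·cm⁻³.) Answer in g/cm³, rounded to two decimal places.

0.1877 = 0.3086 − 0.04193 × ρ
ρ = (0.3086 − 0.1877) / 0.04193 = 2.88 g/cm³

2.88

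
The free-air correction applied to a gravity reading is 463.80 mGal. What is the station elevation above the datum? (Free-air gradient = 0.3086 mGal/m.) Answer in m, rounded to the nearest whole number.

h = 463.80 / 0.3086 = 1502.92 m

1503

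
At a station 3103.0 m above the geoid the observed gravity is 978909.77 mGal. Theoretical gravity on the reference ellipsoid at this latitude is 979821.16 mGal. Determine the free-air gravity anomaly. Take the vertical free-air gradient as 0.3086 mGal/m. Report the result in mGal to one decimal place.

Free-air correction = 0.3086 × 3103.0 = 957.59 mGal
Free-air anomaly = 978909.77 − 979821.16 + (957.59) = 46.20 mGal

46.2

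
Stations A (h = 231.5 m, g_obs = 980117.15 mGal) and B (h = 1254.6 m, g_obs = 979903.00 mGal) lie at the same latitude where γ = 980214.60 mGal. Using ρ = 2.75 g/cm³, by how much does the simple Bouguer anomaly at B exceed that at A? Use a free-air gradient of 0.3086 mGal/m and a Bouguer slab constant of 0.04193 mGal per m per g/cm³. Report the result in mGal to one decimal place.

-16.4

Δg_SB(A) = 980117.15 − 980214.60 + 0.3086×231.5 − 0.04193×2.75×231.5 = -52.70 mGal
Δg_SB(B) = 979903.00 − 980214.60 + 0.3086×1254.6 − 0.04193×2.75×1254.6 = -69.10 mGal
Difference = -69.10 − (-52.70) = -16.40 mGal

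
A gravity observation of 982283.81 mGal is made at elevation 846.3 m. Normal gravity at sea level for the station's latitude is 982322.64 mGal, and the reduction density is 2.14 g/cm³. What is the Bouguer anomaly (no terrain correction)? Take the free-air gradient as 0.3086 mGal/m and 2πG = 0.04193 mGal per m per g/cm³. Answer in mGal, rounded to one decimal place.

Free-air correction = 0.3086 × 846.3 = 261.17 mGal
Free-air anomaly = 982283.81 − 982322.64 + (261.17) = 222.34 mGal
Bouguer slab correction = 0.04193 × 2.14 × 846.3 = 75.94 mGal
Simple Bouguer anomaly = 222.34 − (75.94) = 146.40 mGal

146.4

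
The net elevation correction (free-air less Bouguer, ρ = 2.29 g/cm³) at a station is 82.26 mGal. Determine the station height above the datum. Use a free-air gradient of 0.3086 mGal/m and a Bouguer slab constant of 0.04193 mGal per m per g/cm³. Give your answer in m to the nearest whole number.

Combined gradient = 0.3086 − 0.04193 × 2.29 = 0.2125803 mGal/m
h = 82.26 / 0.2125803 = 386.96 m

387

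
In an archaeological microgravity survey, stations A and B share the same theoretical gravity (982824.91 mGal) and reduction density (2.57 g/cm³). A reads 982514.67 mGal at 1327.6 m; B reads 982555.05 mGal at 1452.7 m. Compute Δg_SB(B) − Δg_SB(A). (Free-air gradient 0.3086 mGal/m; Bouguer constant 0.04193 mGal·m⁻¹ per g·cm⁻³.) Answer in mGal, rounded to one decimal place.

Δg_SB(A) = 982514.67 − 982824.91 + 0.3086×1327.6 − 0.04193×2.57×1327.6 = -43.60 mGal
Δg_SB(B) = 982555.05 − 982824.91 + 0.3086×1452.7 − 0.04193×2.57×1452.7 = 21.90 mGal
Difference = 21.90 − (-43.60) = 65.50 mGal

65.5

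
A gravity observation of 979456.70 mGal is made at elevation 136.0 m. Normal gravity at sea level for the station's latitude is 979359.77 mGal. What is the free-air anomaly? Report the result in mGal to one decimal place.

138.9

Free-air correction = 0.3086 × 136.0 = 41.97 mGal
Free-air anomaly = 979456.70 − 979359.77 + (41.97) = 138.90 mGal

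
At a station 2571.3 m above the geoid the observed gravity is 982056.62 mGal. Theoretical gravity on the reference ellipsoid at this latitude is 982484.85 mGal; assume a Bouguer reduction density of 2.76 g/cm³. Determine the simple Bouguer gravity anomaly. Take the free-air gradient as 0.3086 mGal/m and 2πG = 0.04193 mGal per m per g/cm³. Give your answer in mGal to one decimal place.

Free-air correction = 0.3086 × 2571.3 = 793.50 mGal
Free-air anomaly = 982056.62 − 982484.85 + (793.50) = 365.27 mGal
Bouguer slab correction = 0.04193 × 2.76 × 2571.3 = 297.57 mGal
Simple Bouguer anomaly = 365.27 − (297.57) = 67.70 mGal

67.7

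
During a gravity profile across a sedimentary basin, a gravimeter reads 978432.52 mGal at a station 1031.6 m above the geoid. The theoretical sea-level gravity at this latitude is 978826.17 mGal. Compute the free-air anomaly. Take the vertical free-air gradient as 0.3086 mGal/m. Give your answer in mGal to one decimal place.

-75.3

Free-air correction = 0.3086 × 1031.6 = 318.35 mGal
Free-air anomaly = 978432.52 − 978826.17 + (318.35) = -75.30 mGal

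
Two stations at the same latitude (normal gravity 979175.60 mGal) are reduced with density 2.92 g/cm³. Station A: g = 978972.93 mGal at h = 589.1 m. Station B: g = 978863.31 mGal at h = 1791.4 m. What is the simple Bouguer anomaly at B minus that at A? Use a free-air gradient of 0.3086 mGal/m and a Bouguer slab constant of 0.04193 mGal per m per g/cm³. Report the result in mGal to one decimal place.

114.2

Δg_SB(A) = 978972.93 − 979175.60 + 0.3086×589.1 − 0.04193×2.92×589.1 = -93.00 mGal
Δg_SB(B) = 978863.31 − 979175.60 + 0.3086×1791.4 − 0.04193×2.92×1791.4 = 21.20 mGal
Difference = 21.20 − (-93.00) = 114.20 mGal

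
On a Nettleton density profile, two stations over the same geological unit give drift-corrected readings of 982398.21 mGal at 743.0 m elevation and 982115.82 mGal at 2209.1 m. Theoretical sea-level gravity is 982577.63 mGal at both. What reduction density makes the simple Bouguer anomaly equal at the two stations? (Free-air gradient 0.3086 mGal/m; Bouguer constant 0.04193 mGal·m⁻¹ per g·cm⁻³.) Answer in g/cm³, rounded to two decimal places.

2.77

Δg_obs = 982115.82 − 982398.21 = -282.39 mGal over Δh = 2209.1 − 743.0 = 1466.1 m
Equal Bouguer anomalies ⇒ Δg_obs + (0.3086 − 0.04193ρ)·Δh = 0
0.3086 − 0.04193ρ = −Δg_obs/Δh = 0.19261
ρ = (0.3086 − 0.19261) / 0.04193 = 2.77 g/cm³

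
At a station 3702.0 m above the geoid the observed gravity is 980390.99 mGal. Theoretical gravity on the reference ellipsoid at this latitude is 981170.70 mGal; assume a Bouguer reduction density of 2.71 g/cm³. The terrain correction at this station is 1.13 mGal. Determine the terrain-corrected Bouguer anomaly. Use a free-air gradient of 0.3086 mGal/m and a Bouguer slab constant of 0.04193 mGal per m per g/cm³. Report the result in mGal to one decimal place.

-56.8

Free-air correction = 0.3086 × 3702.0 = 1142.44 mGal
Free-air anomaly = 980390.99 − 981170.70 + (1142.44) = 362.73 mGal
Bouguer slab correction = 0.04193 × 2.71 × 3702.0 = 420.66 mGal
Simple Bouguer anomaly = 362.73 − (420.66) = -57.93 mGal
Complete Bouguer anomaly = -57.93 + 1.13 = -56.80 mGal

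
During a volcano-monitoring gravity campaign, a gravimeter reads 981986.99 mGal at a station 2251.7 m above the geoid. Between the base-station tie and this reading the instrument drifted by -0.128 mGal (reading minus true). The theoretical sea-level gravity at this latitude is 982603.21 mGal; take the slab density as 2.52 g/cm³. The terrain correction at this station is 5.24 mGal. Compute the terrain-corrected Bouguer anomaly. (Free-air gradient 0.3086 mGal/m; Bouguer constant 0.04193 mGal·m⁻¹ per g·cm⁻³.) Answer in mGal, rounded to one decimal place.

-153.9

Drift-corrected reading = 981986.99 − (-0.128) = 981987.118 mGal
Free-air correction = 0.3086 × 2251.7 = 694.87 mGal
Free-air anomaly = 981987.118 − 982603.21 + (694.87) = 78.778 mGal
Bouguer slab correction = 0.04193 × 2.52 × 2251.7 = 237.92 mGal
Simple Bouguer anomaly = 78.778 − (237.92) = -159.142 mGal
Complete Bouguer anomaly = -159.142 + 5.24 = -153.902 mGal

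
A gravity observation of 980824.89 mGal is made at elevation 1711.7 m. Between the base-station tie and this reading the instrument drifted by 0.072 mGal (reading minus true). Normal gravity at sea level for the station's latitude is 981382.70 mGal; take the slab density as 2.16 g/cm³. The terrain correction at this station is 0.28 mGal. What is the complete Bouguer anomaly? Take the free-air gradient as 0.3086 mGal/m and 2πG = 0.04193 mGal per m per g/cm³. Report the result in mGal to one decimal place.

Drift-corrected reading = 980824.89 − (0.072) = 980824.818 mGal
Free-air correction = 0.3086 × 1711.7 = 528.23 mGal
Free-air anomaly = 980824.818 − 981382.70 + (528.23) = -29.652 mGal
Bouguer slab correction = 0.04193 × 2.16 × 1711.7 = 155.03 mGal
Simple Bouguer anomaly = -29.652 − (155.03) = -184.682 mGal
Complete Bouguer anomaly = -184.682 + 0.28 = -184.402 mGal

-184.4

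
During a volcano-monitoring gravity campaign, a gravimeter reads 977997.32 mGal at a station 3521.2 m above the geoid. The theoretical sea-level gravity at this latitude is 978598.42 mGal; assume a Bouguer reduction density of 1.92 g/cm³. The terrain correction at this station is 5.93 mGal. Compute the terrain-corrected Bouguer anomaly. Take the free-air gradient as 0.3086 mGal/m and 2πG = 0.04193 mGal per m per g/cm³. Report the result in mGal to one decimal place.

Free-air correction = 0.3086 × 3521.2 = 1086.64 mGal
Free-air anomaly = 977997.32 − 978598.42 + (1086.64) = 485.54 mGal
Bouguer slab correction = 0.04193 × 1.92 × 3521.2 = 283.48 mGal
Simple Bouguer anomaly = 485.54 − (283.48) = 202.06 mGal
Complete Bouguer anomaly = 202.06 + 5.93 = 207.99 mGal

208.0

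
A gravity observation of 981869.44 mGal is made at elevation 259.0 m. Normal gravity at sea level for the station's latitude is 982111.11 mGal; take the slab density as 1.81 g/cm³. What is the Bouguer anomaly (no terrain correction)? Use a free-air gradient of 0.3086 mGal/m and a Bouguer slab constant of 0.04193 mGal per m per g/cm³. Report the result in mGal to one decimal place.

-181.4

Free-air correction = 0.3086 × 259.0 = 79.93 mGal
Free-air anomaly = 981869.44 − 982111.11 + (79.93) = -161.74 mGal
Bouguer slab correction = 0.04193 × 1.81 × 259.0 = 19.66 mGal
Simple Bouguer anomaly = -161.74 − (19.66) = -181.40 mGal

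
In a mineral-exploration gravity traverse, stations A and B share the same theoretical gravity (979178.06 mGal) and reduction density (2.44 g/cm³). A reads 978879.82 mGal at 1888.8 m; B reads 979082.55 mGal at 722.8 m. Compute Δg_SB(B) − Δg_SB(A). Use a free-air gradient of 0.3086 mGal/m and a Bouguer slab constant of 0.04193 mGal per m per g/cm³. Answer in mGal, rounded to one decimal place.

-37.8

Δg_SB(A) = 978879.82 − 979178.06 + 0.3086×1888.8 − 0.04193×2.44×1888.8 = 91.40 mGal
Δg_SB(B) = 979082.55 − 979178.06 + 0.3086×722.8 − 0.04193×2.44×722.8 = 53.60 mGal
Difference = 53.60 − (91.40) = -37.80 mGal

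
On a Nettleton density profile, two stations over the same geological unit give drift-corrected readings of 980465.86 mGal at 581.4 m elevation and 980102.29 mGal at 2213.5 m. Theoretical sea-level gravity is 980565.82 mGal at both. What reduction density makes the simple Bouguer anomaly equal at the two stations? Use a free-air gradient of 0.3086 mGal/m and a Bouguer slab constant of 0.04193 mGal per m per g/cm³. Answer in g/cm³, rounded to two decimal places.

Δg_obs = 980102.29 − 980465.86 = -363.57 mGal over Δh = 2213.5 − 581.4 = 1632.1 m
Equal Bouguer anomalies ⇒ Δg_obs + (0.3086 − 0.04193ρ)·Δh = 0
0.3086 − 0.04193ρ = −Δg_obs/Δh = 0.22276
ρ = (0.3086 − 0.22276) / 0.04193 = 2.05 g/cm³

2.05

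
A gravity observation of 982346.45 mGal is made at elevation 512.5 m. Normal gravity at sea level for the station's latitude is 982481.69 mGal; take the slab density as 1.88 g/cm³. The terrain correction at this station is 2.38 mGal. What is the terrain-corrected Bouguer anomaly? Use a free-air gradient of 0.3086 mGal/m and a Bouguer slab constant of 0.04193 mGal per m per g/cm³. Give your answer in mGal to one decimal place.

-15.1

Free-air correction = 0.3086 × 512.5 = 158.16 mGal
Free-air anomaly = 982346.45 − 982481.69 + (158.16) = 22.92 mGal
Bouguer slab correction = 0.04193 × 1.88 × 512.5 = 40.40 mGal
Simple Bouguer anomaly = 22.92 − (40.40) = -17.48 mGal
Complete Bouguer anomaly = -17.48 + 2.38 = -15.10 mGal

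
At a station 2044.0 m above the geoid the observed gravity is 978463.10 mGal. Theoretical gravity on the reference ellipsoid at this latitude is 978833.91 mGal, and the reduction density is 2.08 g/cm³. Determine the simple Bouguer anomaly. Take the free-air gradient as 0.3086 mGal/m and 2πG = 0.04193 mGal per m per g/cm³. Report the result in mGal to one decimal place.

81.7

Free-air correction = 0.3086 × 2044.0 = 630.78 mGal
Free-air anomaly = 978463.10 − 978833.91 + (630.78) = 259.97 mGal
Bouguer slab correction = 0.04193 × 2.08 × 2044.0 = 178.27 mGal
Simple Bouguer anomaly = 259.97 − (178.27) = 81.70 mGal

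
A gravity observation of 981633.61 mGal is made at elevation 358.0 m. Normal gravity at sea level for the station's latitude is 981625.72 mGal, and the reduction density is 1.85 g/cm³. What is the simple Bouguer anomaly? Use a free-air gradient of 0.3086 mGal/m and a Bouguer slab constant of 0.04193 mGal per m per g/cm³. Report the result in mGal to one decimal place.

90.6

Free-air correction = 0.3086 × 358.0 = 110.48 mGal
Free-air anomaly = 981633.61 − 981625.72 + (110.48) = 118.37 mGal
Bouguer slab correction = 0.04193 × 1.85 × 358.0 = 27.77 mGal
Simple Bouguer anomaly = 118.37 − (27.77) = 90.60 mGal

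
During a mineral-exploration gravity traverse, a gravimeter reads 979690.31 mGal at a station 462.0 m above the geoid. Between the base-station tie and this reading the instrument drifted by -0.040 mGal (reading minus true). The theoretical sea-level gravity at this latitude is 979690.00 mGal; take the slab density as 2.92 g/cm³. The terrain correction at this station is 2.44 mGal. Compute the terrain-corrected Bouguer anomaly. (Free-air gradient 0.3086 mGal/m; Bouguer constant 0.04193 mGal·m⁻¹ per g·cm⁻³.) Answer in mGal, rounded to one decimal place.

Drift-corrected reading = 979690.31 − (-0.040) = 979690.350 mGal
Free-air correction = 0.3086 × 462.0 = 142.57 mGal
Free-air anomaly = 979690.350 − 979690.00 + (142.57) = 142.920 mGal
Bouguer slab correction = 0.04193 × 2.92 × 462.0 = 56.57 mGal
Simple Bouguer anomaly = 142.920 − (56.57) = 86.350 mGal
Complete Bouguer anomaly = 86.350 + 2.44 = 88.790 mGal

88.8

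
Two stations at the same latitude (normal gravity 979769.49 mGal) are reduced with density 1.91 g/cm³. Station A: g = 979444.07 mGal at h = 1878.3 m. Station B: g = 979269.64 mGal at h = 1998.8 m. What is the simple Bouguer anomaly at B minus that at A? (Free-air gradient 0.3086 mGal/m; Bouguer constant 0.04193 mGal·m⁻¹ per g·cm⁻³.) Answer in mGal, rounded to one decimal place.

-146.9

Δg_SB(A) = 979444.07 − 979769.49 + 0.3086×1878.3 − 0.04193×1.91×1878.3 = 103.80 mGal
Δg_SB(B) = 979269.64 − 979769.49 + 0.3086×1998.8 − 0.04193×1.91×1998.8 = -43.10 mGal
Difference = -43.10 − (103.80) = -146.90 mGal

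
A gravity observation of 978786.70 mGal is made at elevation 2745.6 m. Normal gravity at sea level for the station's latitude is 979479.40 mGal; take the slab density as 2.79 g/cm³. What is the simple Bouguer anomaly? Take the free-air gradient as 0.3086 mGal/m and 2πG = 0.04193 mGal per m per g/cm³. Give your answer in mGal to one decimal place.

Free-air correction = 0.3086 × 2745.6 = 847.29 mGal
Free-air anomaly = 978786.70 − 979479.40 + (847.29) = 154.59 mGal
Bouguer slab correction = 0.04193 × 2.79 × 2745.6 = 321.19 mGal
Simple Bouguer anomaly = 154.59 − (321.19) = -166.60 mGal

-166.6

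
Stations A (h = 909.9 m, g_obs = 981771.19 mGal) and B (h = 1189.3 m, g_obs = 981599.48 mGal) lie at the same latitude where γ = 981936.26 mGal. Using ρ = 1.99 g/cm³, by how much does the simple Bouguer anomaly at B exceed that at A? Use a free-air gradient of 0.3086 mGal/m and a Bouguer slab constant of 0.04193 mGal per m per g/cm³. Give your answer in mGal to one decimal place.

Δg_SB(A) = 981771.19 − 981936.26 + 0.3086×909.9 − 0.04193×1.99×909.9 = 39.80 mGal
Δg_SB(B) = 981599.48 − 981936.26 + 0.3086×1189.3 − 0.04193×1.99×1189.3 = -69.00 mGal
Difference = -69.00 − (39.80) = -108.80 mGal

-108.8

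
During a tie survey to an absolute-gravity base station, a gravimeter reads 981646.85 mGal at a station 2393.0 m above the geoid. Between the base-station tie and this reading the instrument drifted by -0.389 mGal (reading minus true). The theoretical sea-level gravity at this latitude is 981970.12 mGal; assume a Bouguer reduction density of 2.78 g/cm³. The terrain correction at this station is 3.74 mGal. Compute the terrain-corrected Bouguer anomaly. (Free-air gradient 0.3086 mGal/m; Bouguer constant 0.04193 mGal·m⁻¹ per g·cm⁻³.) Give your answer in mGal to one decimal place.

Drift-corrected reading = 981646.85 − (-0.389) = 981647.239 mGal
Free-air correction = 0.3086 × 2393.0 = 738.48 mGal
Free-air anomaly = 981647.239 − 981970.12 + (738.48) = 415.599 mGal
Bouguer slab correction = 0.04193 × 2.78 × 2393.0 = 278.94 mGal
Simple Bouguer anomaly = 415.599 − (278.94) = 136.659 mGal
Complete Bouguer anomaly = 136.659 + 3.74 = 140.399 mGal

140.4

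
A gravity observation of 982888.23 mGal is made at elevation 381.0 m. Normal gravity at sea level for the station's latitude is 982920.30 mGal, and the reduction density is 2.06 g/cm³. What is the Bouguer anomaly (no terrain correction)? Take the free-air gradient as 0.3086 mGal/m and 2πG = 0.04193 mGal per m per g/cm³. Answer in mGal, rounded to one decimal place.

52.6

Free-air correction = 0.3086 × 381.0 = 117.58 mGal
Free-air anomaly = 982888.23 − 982920.30 + (117.58) = 85.51 mGal
Bouguer slab correction = 0.04193 × 2.06 × 381.0 = 32.91 mGal
Simple Bouguer anomaly = 85.51 − (32.91) = 52.60 mGal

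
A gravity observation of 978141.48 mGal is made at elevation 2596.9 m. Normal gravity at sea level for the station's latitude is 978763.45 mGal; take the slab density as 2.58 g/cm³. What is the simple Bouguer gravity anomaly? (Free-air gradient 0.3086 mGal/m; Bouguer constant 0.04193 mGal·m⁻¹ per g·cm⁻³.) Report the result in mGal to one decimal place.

-101.5

Free-air correction = 0.3086 × 2596.9 = 801.40 mGal
Free-air anomaly = 978141.48 − 978763.45 + (801.40) = 179.43 mGal
Bouguer slab correction = 0.04193 × 2.58 × 2596.9 = 280.93 mGal
Simple Bouguer anomaly = 179.43 − (280.93) = -101.50 mGal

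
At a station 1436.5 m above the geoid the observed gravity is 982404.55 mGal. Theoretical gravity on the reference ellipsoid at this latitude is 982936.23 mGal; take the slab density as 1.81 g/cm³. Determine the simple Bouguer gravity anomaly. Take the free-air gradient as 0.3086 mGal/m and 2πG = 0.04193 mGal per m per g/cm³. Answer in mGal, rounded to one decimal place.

-197.4

Free-air correction = 0.3086 × 1436.5 = 443.30 mGal
Free-air anomaly = 982404.55 − 982936.23 + (443.30) = -88.38 mGal
Bouguer slab correction = 0.04193 × 1.81 × 1436.5 = 109.02 mGal
Simple Bouguer anomaly = -88.38 − (109.02) = -197.40 mGal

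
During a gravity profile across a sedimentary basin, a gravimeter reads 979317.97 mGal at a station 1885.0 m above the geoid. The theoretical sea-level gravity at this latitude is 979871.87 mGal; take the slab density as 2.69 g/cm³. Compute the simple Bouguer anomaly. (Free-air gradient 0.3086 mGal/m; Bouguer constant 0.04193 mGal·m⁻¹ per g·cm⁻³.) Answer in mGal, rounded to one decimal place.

-184.8

Free-air correction = 0.3086 × 1885.0 = 581.71 mGal
Free-air anomaly = 979317.97 − 979871.87 + (581.71) = 27.81 mGal
Bouguer slab correction = 0.04193 × 2.69 × 1885.0 = 212.61 mGal
Simple Bouguer anomaly = 27.81 − (212.61) = -184.80 mGal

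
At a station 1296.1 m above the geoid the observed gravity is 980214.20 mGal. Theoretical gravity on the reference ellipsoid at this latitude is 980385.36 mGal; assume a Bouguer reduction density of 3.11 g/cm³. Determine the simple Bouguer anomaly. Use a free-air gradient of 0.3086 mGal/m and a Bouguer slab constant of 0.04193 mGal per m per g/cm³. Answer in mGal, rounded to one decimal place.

59.8

Free-air correction = 0.3086 × 1296.1 = 399.98 mGal
Free-air anomaly = 980214.20 − 980385.36 + (399.98) = 228.82 mGal
Bouguer slab correction = 0.04193 × 3.11 × 1296.1 = 169.01 mGal
Simple Bouguer anomaly = 228.82 − (169.01) = 59.81 mGal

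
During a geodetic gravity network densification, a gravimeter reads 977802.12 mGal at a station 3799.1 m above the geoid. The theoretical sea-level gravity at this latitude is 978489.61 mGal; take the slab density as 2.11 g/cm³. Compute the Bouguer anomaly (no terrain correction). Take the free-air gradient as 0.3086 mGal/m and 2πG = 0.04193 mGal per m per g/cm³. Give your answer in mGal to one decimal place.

148.8

Free-air correction = 0.3086 × 3799.1 = 1172.40 mGal
Free-air anomaly = 977802.12 − 978489.61 + (1172.40) = 484.91 mGal
Bouguer slab correction = 0.04193 × 2.11 × 3799.1 = 336.12 mGal
Simple Bouguer anomaly = 484.91 − (336.12) = 148.79 mGal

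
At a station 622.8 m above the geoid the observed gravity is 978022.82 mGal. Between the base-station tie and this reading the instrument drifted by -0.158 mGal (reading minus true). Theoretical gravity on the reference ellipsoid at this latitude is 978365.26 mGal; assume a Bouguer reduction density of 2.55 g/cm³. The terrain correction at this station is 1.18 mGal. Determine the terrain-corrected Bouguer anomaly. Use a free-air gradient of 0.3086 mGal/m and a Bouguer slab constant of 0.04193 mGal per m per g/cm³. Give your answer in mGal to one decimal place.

Drift-corrected reading = 978022.82 − (-0.158) = 978022.978 mGal
Free-air correction = 0.3086 × 622.8 = 192.20 mGal
Free-air anomaly = 978022.978 − 978365.26 + (192.20) = -150.082 mGal
Bouguer slab correction = 0.04193 × 2.55 × 622.8 = 66.59 mGal
Simple Bouguer anomaly = -150.082 − (66.59) = -216.672 mGal
Complete Bouguer anomaly = -216.672 + 1.18 = -215.492 mGal

-215.5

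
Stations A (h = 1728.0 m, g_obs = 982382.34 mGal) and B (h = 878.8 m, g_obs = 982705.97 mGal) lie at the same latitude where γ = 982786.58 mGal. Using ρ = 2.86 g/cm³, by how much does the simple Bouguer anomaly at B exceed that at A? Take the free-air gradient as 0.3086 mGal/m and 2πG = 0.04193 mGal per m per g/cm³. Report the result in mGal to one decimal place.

163.4

Δg_SB(A) = 982382.34 − 982786.58 + 0.3086×1728.0 − 0.04193×2.86×1728.0 = -78.20 mGal
Δg_SB(B) = 982705.97 − 982786.58 + 0.3086×878.8 − 0.04193×2.86×878.8 = 85.20 mGal
Difference = 85.20 − (-78.20) = 163.40 mGal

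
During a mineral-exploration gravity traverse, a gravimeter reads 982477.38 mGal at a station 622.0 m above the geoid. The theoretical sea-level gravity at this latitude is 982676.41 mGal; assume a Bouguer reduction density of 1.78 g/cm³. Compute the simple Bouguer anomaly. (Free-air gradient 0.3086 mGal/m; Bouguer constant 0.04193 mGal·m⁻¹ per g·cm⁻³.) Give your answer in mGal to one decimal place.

Free-air correction = 0.3086 × 622.0 = 191.95 mGal
Free-air anomaly = 982477.38 − 982676.41 + (191.95) = -7.08 mGal
Bouguer slab correction = 0.04193 × 1.78 × 622.0 = 46.42 mGal
Simple Bouguer anomaly = -7.08 − (46.42) = -53.50 mGal

-53.5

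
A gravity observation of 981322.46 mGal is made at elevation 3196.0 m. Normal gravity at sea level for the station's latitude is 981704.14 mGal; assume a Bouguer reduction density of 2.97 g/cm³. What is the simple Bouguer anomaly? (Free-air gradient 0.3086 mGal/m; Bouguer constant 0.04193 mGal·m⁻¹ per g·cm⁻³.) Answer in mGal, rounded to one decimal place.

Free-air correction = 0.3086 × 3196.0 = 986.29 mGal
Free-air anomaly = 981322.46 − 981704.14 + (986.29) = 604.61 mGal
Bouguer slab correction = 0.04193 × 2.97 × 3196.0 = 398.00 mGal
Simple Bouguer anomaly = 604.61 − (398.00) = 206.61 mGal

206.6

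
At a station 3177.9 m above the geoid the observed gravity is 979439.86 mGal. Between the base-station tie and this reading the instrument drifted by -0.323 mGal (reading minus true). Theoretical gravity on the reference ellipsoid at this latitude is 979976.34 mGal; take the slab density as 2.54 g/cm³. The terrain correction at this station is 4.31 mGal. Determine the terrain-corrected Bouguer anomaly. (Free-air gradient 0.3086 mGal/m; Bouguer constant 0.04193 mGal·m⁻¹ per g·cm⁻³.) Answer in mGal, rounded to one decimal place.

Drift-corrected reading = 979439.86 − (-0.323) = 979440.183 mGal
Free-air correction = 0.3086 × 3177.9 = 980.70 mGal
Free-air anomaly = 979440.183 − 979976.34 + (980.70) = 444.543 mGal
Bouguer slab correction = 0.04193 × 2.54 × 3177.9 = 338.45 mGal
Simple Bouguer anomaly = 444.543 − (338.45) = 106.093 mGal
Complete Bouguer anomaly = 106.093 + 4.31 = 110.403 mGal

110.4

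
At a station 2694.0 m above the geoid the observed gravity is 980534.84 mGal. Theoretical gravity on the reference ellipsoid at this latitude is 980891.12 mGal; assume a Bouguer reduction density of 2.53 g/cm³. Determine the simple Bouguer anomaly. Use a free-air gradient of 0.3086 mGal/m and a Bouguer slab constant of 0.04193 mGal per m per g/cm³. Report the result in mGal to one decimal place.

189.3

Free-air correction = 0.3086 × 2694.0 = 831.37 mGal
Free-air anomaly = 980534.84 − 980891.12 + (831.37) = 475.09 mGal
Bouguer slab correction = 0.04193 × 2.53 × 2694.0 = 285.79 mGal
Simple Bouguer anomaly = 475.09 − (285.79) = 189.30 mGal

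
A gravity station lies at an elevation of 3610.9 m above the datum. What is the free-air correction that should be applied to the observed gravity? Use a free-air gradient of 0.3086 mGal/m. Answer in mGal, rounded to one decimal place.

Free-air correction = 0.3086 × 3610.9 = 1114.3 mGal

1114.3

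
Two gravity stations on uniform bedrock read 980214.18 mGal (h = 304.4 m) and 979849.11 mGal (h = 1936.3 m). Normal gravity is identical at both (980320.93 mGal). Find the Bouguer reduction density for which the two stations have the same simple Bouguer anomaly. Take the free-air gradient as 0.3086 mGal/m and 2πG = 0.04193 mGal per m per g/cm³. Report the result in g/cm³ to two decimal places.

Δg_obs = 979849.11 − 980214.18 = -365.07 mGal over Δh = 1936.3 − 304.4 = 1631.9 m
Equal Bouguer anomalies ⇒ Δg_obs + (0.3086 − 0.04193ρ)·Δh = 0
0.3086 − 0.04193ρ = −Δg_obs/Δh = 0.22371
ρ = (0.3086 − 0.22371) / 0.04193 = 2.02 g/cm³

2.02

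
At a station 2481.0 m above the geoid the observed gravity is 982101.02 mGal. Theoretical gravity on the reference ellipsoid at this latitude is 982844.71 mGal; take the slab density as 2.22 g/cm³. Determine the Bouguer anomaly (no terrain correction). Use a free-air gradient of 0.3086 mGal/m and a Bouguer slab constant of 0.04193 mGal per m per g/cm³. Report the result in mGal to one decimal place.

-209.0

Free-air correction = 0.3086 × 2481.0 = 765.64 mGal
Free-air anomaly = 982101.02 − 982844.71 + (765.64) = 21.95 mGal
Bouguer slab correction = 0.04193 × 2.22 × 2481.0 = 230.94 mGal
Simple Bouguer anomaly = 21.95 − (230.94) = -208.99 mGal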